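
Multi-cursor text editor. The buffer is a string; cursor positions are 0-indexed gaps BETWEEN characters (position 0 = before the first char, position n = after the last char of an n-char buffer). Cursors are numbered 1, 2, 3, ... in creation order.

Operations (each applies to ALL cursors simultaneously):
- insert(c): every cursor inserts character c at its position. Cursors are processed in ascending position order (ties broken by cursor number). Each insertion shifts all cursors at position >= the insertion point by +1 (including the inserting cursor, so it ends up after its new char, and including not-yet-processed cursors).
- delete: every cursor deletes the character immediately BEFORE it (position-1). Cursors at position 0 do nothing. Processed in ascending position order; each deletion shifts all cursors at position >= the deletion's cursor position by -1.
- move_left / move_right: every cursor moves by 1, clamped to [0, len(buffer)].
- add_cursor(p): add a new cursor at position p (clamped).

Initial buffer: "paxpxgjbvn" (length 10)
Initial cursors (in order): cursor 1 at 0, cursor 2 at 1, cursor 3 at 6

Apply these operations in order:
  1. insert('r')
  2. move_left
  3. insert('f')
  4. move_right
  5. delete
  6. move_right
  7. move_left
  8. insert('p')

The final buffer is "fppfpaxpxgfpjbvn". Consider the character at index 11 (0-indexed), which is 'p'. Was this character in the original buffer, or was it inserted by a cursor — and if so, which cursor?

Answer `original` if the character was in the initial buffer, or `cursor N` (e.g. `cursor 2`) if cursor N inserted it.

After op 1 (insert('r')): buffer="rpraxpxgrjbvn" (len 13), cursors c1@1 c2@3 c3@9, authorship 1.2.....3....
After op 2 (move_left): buffer="rpraxpxgrjbvn" (len 13), cursors c1@0 c2@2 c3@8, authorship 1.2.....3....
After op 3 (insert('f')): buffer="frpfraxpxgfrjbvn" (len 16), cursors c1@1 c2@4 c3@11, authorship 11.22.....33....
After op 4 (move_right): buffer="frpfraxpxgfrjbvn" (len 16), cursors c1@2 c2@5 c3@12, authorship 11.22.....33....
After op 5 (delete): buffer="fpfaxpxgfjbvn" (len 13), cursors c1@1 c2@3 c3@9, authorship 1.2.....3....
After op 6 (move_right): buffer="fpfaxpxgfjbvn" (len 13), cursors c1@2 c2@4 c3@10, authorship 1.2.....3....
After op 7 (move_left): buffer="fpfaxpxgfjbvn" (len 13), cursors c1@1 c2@3 c3@9, authorship 1.2.....3....
After op 8 (insert('p')): buffer="fppfpaxpxgfpjbvn" (len 16), cursors c1@2 c2@5 c3@12, authorship 11.22.....33....
Authorship (.=original, N=cursor N): 1 1 . 2 2 . . . . . 3 3 . . . .
Index 11: author = 3

Answer: cursor 3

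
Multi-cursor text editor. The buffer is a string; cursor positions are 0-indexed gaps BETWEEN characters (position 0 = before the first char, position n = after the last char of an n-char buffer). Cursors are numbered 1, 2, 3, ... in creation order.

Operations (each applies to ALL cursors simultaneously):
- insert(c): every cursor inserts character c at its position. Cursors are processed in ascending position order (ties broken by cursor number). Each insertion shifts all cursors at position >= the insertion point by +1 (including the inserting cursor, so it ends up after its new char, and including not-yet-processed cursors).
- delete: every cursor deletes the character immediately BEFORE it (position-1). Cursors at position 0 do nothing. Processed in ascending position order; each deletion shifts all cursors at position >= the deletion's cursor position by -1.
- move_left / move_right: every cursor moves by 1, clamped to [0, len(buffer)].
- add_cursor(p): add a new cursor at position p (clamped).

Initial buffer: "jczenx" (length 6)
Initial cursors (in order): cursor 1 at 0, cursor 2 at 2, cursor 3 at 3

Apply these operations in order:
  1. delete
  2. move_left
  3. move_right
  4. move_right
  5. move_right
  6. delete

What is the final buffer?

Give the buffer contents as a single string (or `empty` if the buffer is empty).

After op 1 (delete): buffer="jenx" (len 4), cursors c1@0 c2@1 c3@1, authorship ....
After op 2 (move_left): buffer="jenx" (len 4), cursors c1@0 c2@0 c3@0, authorship ....
After op 3 (move_right): buffer="jenx" (len 4), cursors c1@1 c2@1 c3@1, authorship ....
After op 4 (move_right): buffer="jenx" (len 4), cursors c1@2 c2@2 c3@2, authorship ....
After op 5 (move_right): buffer="jenx" (len 4), cursors c1@3 c2@3 c3@3, authorship ....
After op 6 (delete): buffer="x" (len 1), cursors c1@0 c2@0 c3@0, authorship .

Answer: x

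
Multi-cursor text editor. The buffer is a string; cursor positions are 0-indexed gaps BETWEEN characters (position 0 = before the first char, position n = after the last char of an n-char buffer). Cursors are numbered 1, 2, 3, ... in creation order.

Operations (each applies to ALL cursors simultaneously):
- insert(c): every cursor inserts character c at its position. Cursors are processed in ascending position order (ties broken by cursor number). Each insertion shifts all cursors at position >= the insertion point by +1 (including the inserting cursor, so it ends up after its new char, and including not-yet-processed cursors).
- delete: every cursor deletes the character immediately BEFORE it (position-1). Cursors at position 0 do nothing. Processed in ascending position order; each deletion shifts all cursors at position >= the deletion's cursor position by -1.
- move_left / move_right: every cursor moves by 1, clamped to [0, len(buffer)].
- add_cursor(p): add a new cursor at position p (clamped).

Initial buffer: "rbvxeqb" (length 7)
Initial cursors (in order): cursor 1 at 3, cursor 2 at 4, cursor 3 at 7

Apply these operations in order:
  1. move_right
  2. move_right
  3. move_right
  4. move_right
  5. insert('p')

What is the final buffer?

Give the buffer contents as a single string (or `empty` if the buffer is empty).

After op 1 (move_right): buffer="rbvxeqb" (len 7), cursors c1@4 c2@5 c3@7, authorship .......
After op 2 (move_right): buffer="rbvxeqb" (len 7), cursors c1@5 c2@6 c3@7, authorship .......
After op 3 (move_right): buffer="rbvxeqb" (len 7), cursors c1@6 c2@7 c3@7, authorship .......
After op 4 (move_right): buffer="rbvxeqb" (len 7), cursors c1@7 c2@7 c3@7, authorship .......
After op 5 (insert('p')): buffer="rbvxeqbppp" (len 10), cursors c1@10 c2@10 c3@10, authorship .......123

Answer: rbvxeqbppp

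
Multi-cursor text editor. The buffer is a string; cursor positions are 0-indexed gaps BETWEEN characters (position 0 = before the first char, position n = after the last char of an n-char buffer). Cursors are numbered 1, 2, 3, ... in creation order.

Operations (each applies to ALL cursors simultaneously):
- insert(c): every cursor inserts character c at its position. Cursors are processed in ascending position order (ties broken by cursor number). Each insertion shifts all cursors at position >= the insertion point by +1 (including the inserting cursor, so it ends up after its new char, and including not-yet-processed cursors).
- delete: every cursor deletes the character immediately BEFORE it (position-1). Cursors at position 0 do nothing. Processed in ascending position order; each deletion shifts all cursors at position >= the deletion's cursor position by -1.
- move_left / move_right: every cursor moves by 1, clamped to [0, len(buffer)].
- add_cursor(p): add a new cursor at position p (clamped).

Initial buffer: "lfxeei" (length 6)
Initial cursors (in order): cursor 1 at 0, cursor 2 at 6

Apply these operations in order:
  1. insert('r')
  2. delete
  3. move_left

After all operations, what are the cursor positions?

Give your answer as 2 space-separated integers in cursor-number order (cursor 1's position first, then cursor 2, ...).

Answer: 0 5

Derivation:
After op 1 (insert('r')): buffer="rlfxeeir" (len 8), cursors c1@1 c2@8, authorship 1......2
After op 2 (delete): buffer="lfxeei" (len 6), cursors c1@0 c2@6, authorship ......
After op 3 (move_left): buffer="lfxeei" (len 6), cursors c1@0 c2@5, authorship ......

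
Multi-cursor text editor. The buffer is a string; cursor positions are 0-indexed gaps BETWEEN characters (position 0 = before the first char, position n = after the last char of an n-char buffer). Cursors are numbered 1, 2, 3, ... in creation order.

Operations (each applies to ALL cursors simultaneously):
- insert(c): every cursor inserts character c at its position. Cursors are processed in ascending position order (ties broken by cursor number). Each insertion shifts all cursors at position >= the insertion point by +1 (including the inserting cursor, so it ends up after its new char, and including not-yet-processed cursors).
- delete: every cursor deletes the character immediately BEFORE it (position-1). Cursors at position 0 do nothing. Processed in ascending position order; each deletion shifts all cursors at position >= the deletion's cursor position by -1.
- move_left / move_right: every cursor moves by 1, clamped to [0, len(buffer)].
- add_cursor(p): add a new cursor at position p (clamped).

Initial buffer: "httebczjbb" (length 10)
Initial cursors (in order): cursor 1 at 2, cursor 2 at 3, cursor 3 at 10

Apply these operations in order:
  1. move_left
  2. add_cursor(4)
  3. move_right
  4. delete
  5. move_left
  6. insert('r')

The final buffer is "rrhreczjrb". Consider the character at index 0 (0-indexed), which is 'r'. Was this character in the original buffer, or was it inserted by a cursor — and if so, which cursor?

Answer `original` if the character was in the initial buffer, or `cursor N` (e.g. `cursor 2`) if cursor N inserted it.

After op 1 (move_left): buffer="httebczjbb" (len 10), cursors c1@1 c2@2 c3@9, authorship ..........
After op 2 (add_cursor(4)): buffer="httebczjbb" (len 10), cursors c1@1 c2@2 c4@4 c3@9, authorship ..........
After op 3 (move_right): buffer="httebczjbb" (len 10), cursors c1@2 c2@3 c4@5 c3@10, authorship ..........
After op 4 (delete): buffer="heczjb" (len 6), cursors c1@1 c2@1 c4@2 c3@6, authorship ......
After op 5 (move_left): buffer="heczjb" (len 6), cursors c1@0 c2@0 c4@1 c3@5, authorship ......
After op 6 (insert('r')): buffer="rrhreczjrb" (len 10), cursors c1@2 c2@2 c4@4 c3@9, authorship 12.4....3.
Authorship (.=original, N=cursor N): 1 2 . 4 . . . . 3 .
Index 0: author = 1

Answer: cursor 1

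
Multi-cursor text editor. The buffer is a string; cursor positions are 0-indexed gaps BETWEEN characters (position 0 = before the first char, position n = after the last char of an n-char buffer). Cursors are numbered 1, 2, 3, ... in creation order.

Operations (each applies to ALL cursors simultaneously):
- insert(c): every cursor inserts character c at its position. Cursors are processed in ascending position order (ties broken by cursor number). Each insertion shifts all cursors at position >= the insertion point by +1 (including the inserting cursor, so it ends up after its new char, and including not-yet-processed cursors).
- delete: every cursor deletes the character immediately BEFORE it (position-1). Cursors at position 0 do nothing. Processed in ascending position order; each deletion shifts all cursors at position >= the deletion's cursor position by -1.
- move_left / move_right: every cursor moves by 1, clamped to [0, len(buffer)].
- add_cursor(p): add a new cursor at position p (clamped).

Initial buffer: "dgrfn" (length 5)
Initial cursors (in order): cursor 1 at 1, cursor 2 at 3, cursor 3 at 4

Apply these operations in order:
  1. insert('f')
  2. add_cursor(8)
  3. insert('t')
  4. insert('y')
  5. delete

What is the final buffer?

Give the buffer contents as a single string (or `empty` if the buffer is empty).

Answer: dftgrftfftnt

Derivation:
After op 1 (insert('f')): buffer="dfgrfffn" (len 8), cursors c1@2 c2@5 c3@7, authorship .1..2.3.
After op 2 (add_cursor(8)): buffer="dfgrfffn" (len 8), cursors c1@2 c2@5 c3@7 c4@8, authorship .1..2.3.
After op 3 (insert('t')): buffer="dftgrftfftnt" (len 12), cursors c1@3 c2@7 c3@10 c4@12, authorship .11..22.33.4
After op 4 (insert('y')): buffer="dftygrftyfftynty" (len 16), cursors c1@4 c2@9 c3@13 c4@16, authorship .111..222.333.44
After op 5 (delete): buffer="dftgrftfftnt" (len 12), cursors c1@3 c2@7 c3@10 c4@12, authorship .11..22.33.4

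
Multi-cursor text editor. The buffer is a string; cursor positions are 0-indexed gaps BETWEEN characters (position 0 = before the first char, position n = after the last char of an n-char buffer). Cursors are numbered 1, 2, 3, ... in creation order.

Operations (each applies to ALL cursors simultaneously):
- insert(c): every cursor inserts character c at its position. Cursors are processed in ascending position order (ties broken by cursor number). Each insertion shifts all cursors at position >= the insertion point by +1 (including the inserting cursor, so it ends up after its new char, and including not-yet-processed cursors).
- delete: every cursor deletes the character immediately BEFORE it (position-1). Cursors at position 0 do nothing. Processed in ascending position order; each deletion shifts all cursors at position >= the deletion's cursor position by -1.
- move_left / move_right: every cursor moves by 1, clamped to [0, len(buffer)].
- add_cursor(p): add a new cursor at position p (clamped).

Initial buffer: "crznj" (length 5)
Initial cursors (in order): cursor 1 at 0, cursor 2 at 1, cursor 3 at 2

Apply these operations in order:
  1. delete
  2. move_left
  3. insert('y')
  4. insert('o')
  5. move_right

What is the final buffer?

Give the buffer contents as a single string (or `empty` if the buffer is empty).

After op 1 (delete): buffer="znj" (len 3), cursors c1@0 c2@0 c3@0, authorship ...
After op 2 (move_left): buffer="znj" (len 3), cursors c1@0 c2@0 c3@0, authorship ...
After op 3 (insert('y')): buffer="yyyznj" (len 6), cursors c1@3 c2@3 c3@3, authorship 123...
After op 4 (insert('o')): buffer="yyyoooznj" (len 9), cursors c1@6 c2@6 c3@6, authorship 123123...
After op 5 (move_right): buffer="yyyoooznj" (len 9), cursors c1@7 c2@7 c3@7, authorship 123123...

Answer: yyyoooznj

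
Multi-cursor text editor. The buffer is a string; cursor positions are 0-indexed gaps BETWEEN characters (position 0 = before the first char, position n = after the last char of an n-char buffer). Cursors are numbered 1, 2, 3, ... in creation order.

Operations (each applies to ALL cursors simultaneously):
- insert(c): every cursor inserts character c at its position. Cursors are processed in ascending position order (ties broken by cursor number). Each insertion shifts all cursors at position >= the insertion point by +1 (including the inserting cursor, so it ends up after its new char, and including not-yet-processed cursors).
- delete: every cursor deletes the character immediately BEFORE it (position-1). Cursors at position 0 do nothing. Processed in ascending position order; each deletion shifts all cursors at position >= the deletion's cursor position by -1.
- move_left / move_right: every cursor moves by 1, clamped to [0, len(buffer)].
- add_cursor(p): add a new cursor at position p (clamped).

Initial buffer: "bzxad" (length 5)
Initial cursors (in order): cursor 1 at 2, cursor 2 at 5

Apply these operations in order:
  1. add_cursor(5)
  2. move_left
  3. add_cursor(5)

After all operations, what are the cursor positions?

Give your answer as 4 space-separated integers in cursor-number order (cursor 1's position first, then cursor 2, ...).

After op 1 (add_cursor(5)): buffer="bzxad" (len 5), cursors c1@2 c2@5 c3@5, authorship .....
After op 2 (move_left): buffer="bzxad" (len 5), cursors c1@1 c2@4 c3@4, authorship .....
After op 3 (add_cursor(5)): buffer="bzxad" (len 5), cursors c1@1 c2@4 c3@4 c4@5, authorship .....

Answer: 1 4 4 5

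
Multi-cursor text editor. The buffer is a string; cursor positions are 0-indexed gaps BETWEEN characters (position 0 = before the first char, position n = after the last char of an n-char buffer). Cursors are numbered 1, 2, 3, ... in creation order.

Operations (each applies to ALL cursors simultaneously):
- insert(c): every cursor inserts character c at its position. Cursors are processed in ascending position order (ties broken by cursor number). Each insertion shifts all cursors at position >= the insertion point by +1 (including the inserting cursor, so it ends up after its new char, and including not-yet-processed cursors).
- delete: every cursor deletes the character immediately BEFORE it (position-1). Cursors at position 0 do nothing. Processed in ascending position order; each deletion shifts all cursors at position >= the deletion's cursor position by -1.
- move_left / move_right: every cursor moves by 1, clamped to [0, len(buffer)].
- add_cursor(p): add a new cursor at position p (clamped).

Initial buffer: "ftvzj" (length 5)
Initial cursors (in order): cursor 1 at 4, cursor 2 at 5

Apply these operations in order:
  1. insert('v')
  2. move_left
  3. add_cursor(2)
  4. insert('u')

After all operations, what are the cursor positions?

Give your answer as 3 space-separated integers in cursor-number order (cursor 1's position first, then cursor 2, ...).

After op 1 (insert('v')): buffer="ftvzvjv" (len 7), cursors c1@5 c2@7, authorship ....1.2
After op 2 (move_left): buffer="ftvzvjv" (len 7), cursors c1@4 c2@6, authorship ....1.2
After op 3 (add_cursor(2)): buffer="ftvzvjv" (len 7), cursors c3@2 c1@4 c2@6, authorship ....1.2
After op 4 (insert('u')): buffer="ftuvzuvjuv" (len 10), cursors c3@3 c1@6 c2@9, authorship ..3..11.22

Answer: 6 9 3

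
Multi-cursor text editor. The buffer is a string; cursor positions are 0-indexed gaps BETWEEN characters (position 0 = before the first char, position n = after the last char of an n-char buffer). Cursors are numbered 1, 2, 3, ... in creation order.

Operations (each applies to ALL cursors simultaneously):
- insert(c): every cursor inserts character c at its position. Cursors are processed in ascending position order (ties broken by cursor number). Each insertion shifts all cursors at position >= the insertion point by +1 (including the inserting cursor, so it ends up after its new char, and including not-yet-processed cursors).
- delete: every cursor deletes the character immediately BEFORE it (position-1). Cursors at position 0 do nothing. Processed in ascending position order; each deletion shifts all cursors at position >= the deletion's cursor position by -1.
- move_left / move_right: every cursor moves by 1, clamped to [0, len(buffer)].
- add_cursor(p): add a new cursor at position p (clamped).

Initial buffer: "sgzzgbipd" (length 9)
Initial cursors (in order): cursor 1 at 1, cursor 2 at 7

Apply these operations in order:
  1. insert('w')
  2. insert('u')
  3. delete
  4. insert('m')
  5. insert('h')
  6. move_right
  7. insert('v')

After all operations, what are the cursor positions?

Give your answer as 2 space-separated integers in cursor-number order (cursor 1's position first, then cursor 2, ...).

After op 1 (insert('w')): buffer="swgzzgbiwpd" (len 11), cursors c1@2 c2@9, authorship .1......2..
After op 2 (insert('u')): buffer="swugzzgbiwupd" (len 13), cursors c1@3 c2@11, authorship .11......22..
After op 3 (delete): buffer="swgzzgbiwpd" (len 11), cursors c1@2 c2@9, authorship .1......2..
After op 4 (insert('m')): buffer="swmgzzgbiwmpd" (len 13), cursors c1@3 c2@11, authorship .11......22..
After op 5 (insert('h')): buffer="swmhgzzgbiwmhpd" (len 15), cursors c1@4 c2@13, authorship .111......222..
After op 6 (move_right): buffer="swmhgzzgbiwmhpd" (len 15), cursors c1@5 c2@14, authorship .111......222..
After op 7 (insert('v')): buffer="swmhgvzzgbiwmhpvd" (len 17), cursors c1@6 c2@16, authorship .111.1.....222.2.

Answer: 6 16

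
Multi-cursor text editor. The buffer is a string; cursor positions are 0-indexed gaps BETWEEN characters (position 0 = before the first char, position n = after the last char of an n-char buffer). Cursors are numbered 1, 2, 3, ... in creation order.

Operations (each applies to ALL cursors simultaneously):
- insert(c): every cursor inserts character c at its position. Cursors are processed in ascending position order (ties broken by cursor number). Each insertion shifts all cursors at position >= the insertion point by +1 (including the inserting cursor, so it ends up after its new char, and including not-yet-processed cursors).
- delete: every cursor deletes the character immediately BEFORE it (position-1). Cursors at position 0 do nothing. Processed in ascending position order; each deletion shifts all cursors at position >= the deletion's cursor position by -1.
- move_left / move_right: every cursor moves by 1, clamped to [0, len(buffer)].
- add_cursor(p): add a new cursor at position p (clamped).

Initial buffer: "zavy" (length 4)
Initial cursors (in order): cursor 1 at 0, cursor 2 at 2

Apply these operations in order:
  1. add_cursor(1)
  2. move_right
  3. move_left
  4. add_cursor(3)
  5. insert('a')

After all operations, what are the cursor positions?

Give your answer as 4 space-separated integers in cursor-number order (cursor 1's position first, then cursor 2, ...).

Answer: 1 5 3 7

Derivation:
After op 1 (add_cursor(1)): buffer="zavy" (len 4), cursors c1@0 c3@1 c2@2, authorship ....
After op 2 (move_right): buffer="zavy" (len 4), cursors c1@1 c3@2 c2@3, authorship ....
After op 3 (move_left): buffer="zavy" (len 4), cursors c1@0 c3@1 c2@2, authorship ....
After op 4 (add_cursor(3)): buffer="zavy" (len 4), cursors c1@0 c3@1 c2@2 c4@3, authorship ....
After op 5 (insert('a')): buffer="azaaavay" (len 8), cursors c1@1 c3@3 c2@5 c4@7, authorship 1.3.2.4.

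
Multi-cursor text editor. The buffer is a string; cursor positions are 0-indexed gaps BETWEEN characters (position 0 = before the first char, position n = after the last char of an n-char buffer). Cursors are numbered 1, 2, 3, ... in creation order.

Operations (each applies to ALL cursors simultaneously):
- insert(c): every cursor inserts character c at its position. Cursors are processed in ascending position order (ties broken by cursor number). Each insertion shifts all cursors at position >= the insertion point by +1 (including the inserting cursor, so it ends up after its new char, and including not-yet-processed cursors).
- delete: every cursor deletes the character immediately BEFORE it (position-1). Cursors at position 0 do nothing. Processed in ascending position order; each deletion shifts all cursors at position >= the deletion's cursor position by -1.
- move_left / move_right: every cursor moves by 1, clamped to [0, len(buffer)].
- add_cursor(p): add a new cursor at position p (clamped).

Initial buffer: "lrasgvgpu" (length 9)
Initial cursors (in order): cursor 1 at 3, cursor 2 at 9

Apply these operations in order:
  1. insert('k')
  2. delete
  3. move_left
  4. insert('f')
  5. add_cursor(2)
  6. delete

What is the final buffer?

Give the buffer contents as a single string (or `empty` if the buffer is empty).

After op 1 (insert('k')): buffer="lraksgvgpuk" (len 11), cursors c1@4 c2@11, authorship ...1......2
After op 2 (delete): buffer="lrasgvgpu" (len 9), cursors c1@3 c2@9, authorship .........
After op 3 (move_left): buffer="lrasgvgpu" (len 9), cursors c1@2 c2@8, authorship .........
After op 4 (insert('f')): buffer="lrfasgvgpfu" (len 11), cursors c1@3 c2@10, authorship ..1......2.
After op 5 (add_cursor(2)): buffer="lrfasgvgpfu" (len 11), cursors c3@2 c1@3 c2@10, authorship ..1......2.
After op 6 (delete): buffer="lasgvgpu" (len 8), cursors c1@1 c3@1 c2@7, authorship ........

Answer: lasgvgpu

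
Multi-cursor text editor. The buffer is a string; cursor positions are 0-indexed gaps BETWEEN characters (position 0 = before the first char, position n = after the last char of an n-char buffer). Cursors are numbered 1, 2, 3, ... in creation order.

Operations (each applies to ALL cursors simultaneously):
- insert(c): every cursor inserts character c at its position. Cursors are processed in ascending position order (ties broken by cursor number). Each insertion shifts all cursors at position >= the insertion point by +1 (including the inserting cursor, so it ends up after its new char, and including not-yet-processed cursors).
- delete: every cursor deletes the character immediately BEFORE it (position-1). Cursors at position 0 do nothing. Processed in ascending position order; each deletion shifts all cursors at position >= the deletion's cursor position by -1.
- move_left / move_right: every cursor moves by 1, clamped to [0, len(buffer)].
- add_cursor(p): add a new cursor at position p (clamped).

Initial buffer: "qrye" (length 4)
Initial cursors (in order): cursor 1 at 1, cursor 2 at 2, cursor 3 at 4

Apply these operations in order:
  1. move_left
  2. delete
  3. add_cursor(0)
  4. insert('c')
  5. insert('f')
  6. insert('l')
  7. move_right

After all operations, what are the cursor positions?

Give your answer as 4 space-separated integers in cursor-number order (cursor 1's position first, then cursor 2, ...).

Answer: 10 10 14 10

Derivation:
After op 1 (move_left): buffer="qrye" (len 4), cursors c1@0 c2@1 c3@3, authorship ....
After op 2 (delete): buffer="re" (len 2), cursors c1@0 c2@0 c3@1, authorship ..
After op 3 (add_cursor(0)): buffer="re" (len 2), cursors c1@0 c2@0 c4@0 c3@1, authorship ..
After op 4 (insert('c')): buffer="cccrce" (len 6), cursors c1@3 c2@3 c4@3 c3@5, authorship 124.3.
After op 5 (insert('f')): buffer="cccfffrcfe" (len 10), cursors c1@6 c2@6 c4@6 c3@9, authorship 124124.33.
After op 6 (insert('l')): buffer="cccffflllrcfle" (len 14), cursors c1@9 c2@9 c4@9 c3@13, authorship 124124124.333.
After op 7 (move_right): buffer="cccffflllrcfle" (len 14), cursors c1@10 c2@10 c4@10 c3@14, authorship 124124124.333.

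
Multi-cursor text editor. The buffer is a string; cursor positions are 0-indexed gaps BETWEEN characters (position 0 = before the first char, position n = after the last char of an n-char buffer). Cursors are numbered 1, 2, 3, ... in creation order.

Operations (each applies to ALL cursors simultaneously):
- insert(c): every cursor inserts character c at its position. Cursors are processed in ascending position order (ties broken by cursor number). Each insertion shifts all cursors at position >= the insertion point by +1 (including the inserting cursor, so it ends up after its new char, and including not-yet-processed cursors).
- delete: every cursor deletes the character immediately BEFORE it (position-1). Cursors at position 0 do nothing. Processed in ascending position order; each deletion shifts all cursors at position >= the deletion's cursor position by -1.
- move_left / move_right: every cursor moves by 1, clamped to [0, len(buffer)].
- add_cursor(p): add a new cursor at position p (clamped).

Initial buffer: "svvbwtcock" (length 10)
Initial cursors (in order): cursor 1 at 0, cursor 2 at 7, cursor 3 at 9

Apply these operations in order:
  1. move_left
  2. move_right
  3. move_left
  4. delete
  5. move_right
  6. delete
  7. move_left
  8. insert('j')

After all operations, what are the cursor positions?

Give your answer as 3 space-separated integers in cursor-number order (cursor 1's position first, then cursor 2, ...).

After op 1 (move_left): buffer="svvbwtcock" (len 10), cursors c1@0 c2@6 c3@8, authorship ..........
After op 2 (move_right): buffer="svvbwtcock" (len 10), cursors c1@1 c2@7 c3@9, authorship ..........
After op 3 (move_left): buffer="svvbwtcock" (len 10), cursors c1@0 c2@6 c3@8, authorship ..........
After op 4 (delete): buffer="svvbwcck" (len 8), cursors c1@0 c2@5 c3@6, authorship ........
After op 5 (move_right): buffer="svvbwcck" (len 8), cursors c1@1 c2@6 c3@7, authorship ........
After op 6 (delete): buffer="vvbwk" (len 5), cursors c1@0 c2@4 c3@4, authorship .....
After op 7 (move_left): buffer="vvbwk" (len 5), cursors c1@0 c2@3 c3@3, authorship .....
After op 8 (insert('j')): buffer="jvvbjjwk" (len 8), cursors c1@1 c2@6 c3@6, authorship 1...23..

Answer: 1 6 6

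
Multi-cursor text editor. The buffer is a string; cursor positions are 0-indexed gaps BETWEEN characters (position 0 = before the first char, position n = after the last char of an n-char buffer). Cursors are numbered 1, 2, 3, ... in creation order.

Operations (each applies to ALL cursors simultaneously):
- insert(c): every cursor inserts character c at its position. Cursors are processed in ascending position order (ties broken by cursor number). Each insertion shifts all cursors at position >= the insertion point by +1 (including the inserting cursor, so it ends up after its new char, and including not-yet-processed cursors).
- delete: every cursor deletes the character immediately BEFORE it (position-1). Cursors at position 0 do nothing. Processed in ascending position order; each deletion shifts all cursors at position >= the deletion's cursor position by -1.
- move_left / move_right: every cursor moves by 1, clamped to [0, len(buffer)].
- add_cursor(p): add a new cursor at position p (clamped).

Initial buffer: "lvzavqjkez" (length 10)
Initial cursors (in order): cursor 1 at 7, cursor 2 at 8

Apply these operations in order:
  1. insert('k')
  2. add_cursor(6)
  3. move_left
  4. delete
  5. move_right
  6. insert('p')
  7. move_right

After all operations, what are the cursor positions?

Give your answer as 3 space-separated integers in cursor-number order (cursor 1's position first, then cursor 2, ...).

Answer: 9 11 7

Derivation:
After op 1 (insert('k')): buffer="lvzavqjkkkez" (len 12), cursors c1@8 c2@10, authorship .......1.2..
After op 2 (add_cursor(6)): buffer="lvzavqjkkkez" (len 12), cursors c3@6 c1@8 c2@10, authorship .......1.2..
After op 3 (move_left): buffer="lvzavqjkkkez" (len 12), cursors c3@5 c1@7 c2@9, authorship .......1.2..
After op 4 (delete): buffer="lvzaqkkez" (len 9), cursors c3@4 c1@5 c2@6, authorship .....12..
After op 5 (move_right): buffer="lvzaqkkez" (len 9), cursors c3@5 c1@6 c2@7, authorship .....12..
After op 6 (insert('p')): buffer="lvzaqpkpkpez" (len 12), cursors c3@6 c1@8 c2@10, authorship .....31122..
After op 7 (move_right): buffer="lvzaqpkpkpez" (len 12), cursors c3@7 c1@9 c2@11, authorship .....31122..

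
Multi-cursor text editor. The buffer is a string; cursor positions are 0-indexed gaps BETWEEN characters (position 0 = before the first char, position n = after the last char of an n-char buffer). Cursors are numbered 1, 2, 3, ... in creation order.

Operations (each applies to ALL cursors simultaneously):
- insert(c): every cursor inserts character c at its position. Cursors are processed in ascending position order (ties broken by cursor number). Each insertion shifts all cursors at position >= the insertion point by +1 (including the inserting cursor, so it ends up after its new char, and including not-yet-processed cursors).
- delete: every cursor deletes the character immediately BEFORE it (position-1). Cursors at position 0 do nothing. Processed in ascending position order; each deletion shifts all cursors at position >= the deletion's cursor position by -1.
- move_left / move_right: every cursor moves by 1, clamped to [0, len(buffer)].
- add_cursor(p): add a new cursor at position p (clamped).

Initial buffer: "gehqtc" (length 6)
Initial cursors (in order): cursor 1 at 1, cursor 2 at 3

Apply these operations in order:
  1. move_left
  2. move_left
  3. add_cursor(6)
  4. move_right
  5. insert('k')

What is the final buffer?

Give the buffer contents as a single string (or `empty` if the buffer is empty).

After op 1 (move_left): buffer="gehqtc" (len 6), cursors c1@0 c2@2, authorship ......
After op 2 (move_left): buffer="gehqtc" (len 6), cursors c1@0 c2@1, authorship ......
After op 3 (add_cursor(6)): buffer="gehqtc" (len 6), cursors c1@0 c2@1 c3@6, authorship ......
After op 4 (move_right): buffer="gehqtc" (len 6), cursors c1@1 c2@2 c3@6, authorship ......
After op 5 (insert('k')): buffer="gkekhqtck" (len 9), cursors c1@2 c2@4 c3@9, authorship .1.2....3

Answer: gkekhqtck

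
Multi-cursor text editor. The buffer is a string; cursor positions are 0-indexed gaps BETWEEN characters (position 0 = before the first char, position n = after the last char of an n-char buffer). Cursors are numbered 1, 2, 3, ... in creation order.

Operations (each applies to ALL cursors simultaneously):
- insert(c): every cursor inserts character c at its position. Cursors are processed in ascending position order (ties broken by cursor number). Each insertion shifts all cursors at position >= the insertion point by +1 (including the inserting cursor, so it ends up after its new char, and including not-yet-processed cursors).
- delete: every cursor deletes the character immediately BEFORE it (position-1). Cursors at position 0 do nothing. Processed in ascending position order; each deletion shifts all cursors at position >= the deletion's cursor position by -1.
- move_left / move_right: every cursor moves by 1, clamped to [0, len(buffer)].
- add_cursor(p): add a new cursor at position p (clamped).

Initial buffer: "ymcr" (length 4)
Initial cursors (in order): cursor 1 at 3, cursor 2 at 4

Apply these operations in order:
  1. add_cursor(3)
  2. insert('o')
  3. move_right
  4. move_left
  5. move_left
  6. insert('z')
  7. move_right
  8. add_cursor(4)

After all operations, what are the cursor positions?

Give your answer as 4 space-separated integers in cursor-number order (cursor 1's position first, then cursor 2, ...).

After op 1 (add_cursor(3)): buffer="ymcr" (len 4), cursors c1@3 c3@3 c2@4, authorship ....
After op 2 (insert('o')): buffer="ymcooro" (len 7), cursors c1@5 c3@5 c2@7, authorship ...13.2
After op 3 (move_right): buffer="ymcooro" (len 7), cursors c1@6 c3@6 c2@7, authorship ...13.2
After op 4 (move_left): buffer="ymcooro" (len 7), cursors c1@5 c3@5 c2@6, authorship ...13.2
After op 5 (move_left): buffer="ymcooro" (len 7), cursors c1@4 c3@4 c2@5, authorship ...13.2
After op 6 (insert('z')): buffer="ymcozzozro" (len 10), cursors c1@6 c3@6 c2@8, authorship ...11332.2
After op 7 (move_right): buffer="ymcozzozro" (len 10), cursors c1@7 c3@7 c2@9, authorship ...11332.2
After op 8 (add_cursor(4)): buffer="ymcozzozro" (len 10), cursors c4@4 c1@7 c3@7 c2@9, authorship ...11332.2

Answer: 7 9 7 4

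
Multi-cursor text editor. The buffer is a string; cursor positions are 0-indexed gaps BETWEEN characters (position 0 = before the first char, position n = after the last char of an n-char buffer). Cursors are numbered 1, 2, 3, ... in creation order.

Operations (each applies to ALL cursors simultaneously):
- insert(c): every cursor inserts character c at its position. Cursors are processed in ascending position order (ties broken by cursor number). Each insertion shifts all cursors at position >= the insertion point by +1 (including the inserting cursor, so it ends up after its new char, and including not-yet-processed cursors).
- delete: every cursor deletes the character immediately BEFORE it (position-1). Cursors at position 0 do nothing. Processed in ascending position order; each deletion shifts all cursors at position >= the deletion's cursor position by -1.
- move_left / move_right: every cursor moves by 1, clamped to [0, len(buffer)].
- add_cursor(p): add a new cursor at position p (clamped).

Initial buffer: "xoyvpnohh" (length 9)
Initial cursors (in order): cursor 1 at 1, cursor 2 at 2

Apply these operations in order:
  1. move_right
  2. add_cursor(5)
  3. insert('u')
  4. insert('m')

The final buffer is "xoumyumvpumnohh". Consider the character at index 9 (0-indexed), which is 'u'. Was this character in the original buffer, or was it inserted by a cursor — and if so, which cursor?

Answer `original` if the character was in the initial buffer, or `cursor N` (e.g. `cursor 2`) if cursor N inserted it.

Answer: cursor 3

Derivation:
After op 1 (move_right): buffer="xoyvpnohh" (len 9), cursors c1@2 c2@3, authorship .........
After op 2 (add_cursor(5)): buffer="xoyvpnohh" (len 9), cursors c1@2 c2@3 c3@5, authorship .........
After op 3 (insert('u')): buffer="xouyuvpunohh" (len 12), cursors c1@3 c2@5 c3@8, authorship ..1.2..3....
After op 4 (insert('m')): buffer="xoumyumvpumnohh" (len 15), cursors c1@4 c2@7 c3@11, authorship ..11.22..33....
Authorship (.=original, N=cursor N): . . 1 1 . 2 2 . . 3 3 . . . .
Index 9: author = 3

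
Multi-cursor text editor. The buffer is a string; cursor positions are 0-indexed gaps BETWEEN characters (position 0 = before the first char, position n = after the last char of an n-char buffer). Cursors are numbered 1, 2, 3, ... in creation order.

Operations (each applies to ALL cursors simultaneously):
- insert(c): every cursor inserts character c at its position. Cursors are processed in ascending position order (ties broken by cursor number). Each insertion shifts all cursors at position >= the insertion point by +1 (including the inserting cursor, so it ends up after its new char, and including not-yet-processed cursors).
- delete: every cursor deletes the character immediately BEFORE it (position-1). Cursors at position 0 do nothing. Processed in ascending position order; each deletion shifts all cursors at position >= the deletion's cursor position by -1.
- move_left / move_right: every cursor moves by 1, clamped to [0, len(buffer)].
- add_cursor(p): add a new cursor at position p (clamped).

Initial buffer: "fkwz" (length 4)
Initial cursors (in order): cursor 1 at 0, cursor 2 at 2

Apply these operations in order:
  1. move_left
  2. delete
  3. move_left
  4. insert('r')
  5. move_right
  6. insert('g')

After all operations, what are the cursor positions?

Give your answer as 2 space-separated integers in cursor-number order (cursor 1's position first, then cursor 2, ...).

After op 1 (move_left): buffer="fkwz" (len 4), cursors c1@0 c2@1, authorship ....
After op 2 (delete): buffer="kwz" (len 3), cursors c1@0 c2@0, authorship ...
After op 3 (move_left): buffer="kwz" (len 3), cursors c1@0 c2@0, authorship ...
After op 4 (insert('r')): buffer="rrkwz" (len 5), cursors c1@2 c2@2, authorship 12...
After op 5 (move_right): buffer="rrkwz" (len 5), cursors c1@3 c2@3, authorship 12...
After op 6 (insert('g')): buffer="rrkggwz" (len 7), cursors c1@5 c2@5, authorship 12.12..

Answer: 5 5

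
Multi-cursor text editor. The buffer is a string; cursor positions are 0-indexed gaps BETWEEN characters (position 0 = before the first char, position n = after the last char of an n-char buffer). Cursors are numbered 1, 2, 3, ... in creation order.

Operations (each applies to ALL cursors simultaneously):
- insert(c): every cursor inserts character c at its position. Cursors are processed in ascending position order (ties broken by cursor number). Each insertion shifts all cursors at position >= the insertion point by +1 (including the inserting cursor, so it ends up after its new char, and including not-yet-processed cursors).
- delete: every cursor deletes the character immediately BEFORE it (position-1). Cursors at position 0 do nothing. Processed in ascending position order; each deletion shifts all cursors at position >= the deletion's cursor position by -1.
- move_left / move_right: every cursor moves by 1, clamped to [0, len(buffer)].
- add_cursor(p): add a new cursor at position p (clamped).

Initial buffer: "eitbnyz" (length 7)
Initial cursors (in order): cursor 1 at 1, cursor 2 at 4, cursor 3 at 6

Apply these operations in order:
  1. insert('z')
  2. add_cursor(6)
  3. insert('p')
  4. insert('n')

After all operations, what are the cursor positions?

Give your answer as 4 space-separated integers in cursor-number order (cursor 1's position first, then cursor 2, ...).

After op 1 (insert('z')): buffer="ezitbznyzz" (len 10), cursors c1@2 c2@6 c3@9, authorship .1...2..3.
After op 2 (add_cursor(6)): buffer="ezitbznyzz" (len 10), cursors c1@2 c2@6 c4@6 c3@9, authorship .1...2..3.
After op 3 (insert('p')): buffer="ezpitbzppnyzpz" (len 14), cursors c1@3 c2@9 c4@9 c3@13, authorship .11...224..33.
After op 4 (insert('n')): buffer="ezpnitbzppnnnyzpnz" (len 18), cursors c1@4 c2@12 c4@12 c3@17, authorship .111...22424..333.

Answer: 4 12 17 12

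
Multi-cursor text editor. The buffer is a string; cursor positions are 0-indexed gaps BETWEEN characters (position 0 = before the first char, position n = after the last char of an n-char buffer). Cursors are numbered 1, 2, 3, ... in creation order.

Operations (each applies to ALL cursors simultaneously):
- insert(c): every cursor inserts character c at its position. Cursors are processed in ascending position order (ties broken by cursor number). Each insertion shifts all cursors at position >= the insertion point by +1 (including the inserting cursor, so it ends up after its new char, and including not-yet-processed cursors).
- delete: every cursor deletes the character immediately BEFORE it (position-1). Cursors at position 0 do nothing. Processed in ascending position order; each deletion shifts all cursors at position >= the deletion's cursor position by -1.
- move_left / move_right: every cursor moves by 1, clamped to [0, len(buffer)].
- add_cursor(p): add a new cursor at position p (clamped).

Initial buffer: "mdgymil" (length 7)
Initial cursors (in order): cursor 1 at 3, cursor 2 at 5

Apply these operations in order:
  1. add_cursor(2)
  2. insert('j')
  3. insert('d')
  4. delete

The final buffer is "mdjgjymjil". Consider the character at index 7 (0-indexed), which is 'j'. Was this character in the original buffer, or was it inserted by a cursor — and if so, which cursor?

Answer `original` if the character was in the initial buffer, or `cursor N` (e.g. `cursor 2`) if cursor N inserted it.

After op 1 (add_cursor(2)): buffer="mdgymil" (len 7), cursors c3@2 c1@3 c2@5, authorship .......
After op 2 (insert('j')): buffer="mdjgjymjil" (len 10), cursors c3@3 c1@5 c2@8, authorship ..3.1..2..
After op 3 (insert('d')): buffer="mdjdgjdymjdil" (len 13), cursors c3@4 c1@7 c2@11, authorship ..33.11..22..
After op 4 (delete): buffer="mdjgjymjil" (len 10), cursors c3@3 c1@5 c2@8, authorship ..3.1..2..
Authorship (.=original, N=cursor N): . . 3 . 1 . . 2 . .
Index 7: author = 2

Answer: cursor 2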